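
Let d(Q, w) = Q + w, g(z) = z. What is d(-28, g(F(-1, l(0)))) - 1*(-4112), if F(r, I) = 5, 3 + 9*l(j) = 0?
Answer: 4089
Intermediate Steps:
l(j) = -1/3 (l(j) = -1/3 + (1/9)*0 = -1/3 + 0 = -1/3)
d(-28, g(F(-1, l(0)))) - 1*(-4112) = (-28 + 5) - 1*(-4112) = -23 + 4112 = 4089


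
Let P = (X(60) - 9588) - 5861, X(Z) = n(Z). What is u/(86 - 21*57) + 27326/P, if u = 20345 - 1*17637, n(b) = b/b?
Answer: -36096185/8581364 ≈ -4.2063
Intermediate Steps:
n(b) = 1
u = 2708 (u = 20345 - 17637 = 2708)
X(Z) = 1
P = -15448 (P = (1 - 9588) - 5861 = -9587 - 5861 = -15448)
u/(86 - 21*57) + 27326/P = 2708/(86 - 21*57) + 27326/(-15448) = 2708/(86 - 1197) + 27326*(-1/15448) = 2708/(-1111) - 13663/7724 = 2708*(-1/1111) - 13663/7724 = -2708/1111 - 13663/7724 = -36096185/8581364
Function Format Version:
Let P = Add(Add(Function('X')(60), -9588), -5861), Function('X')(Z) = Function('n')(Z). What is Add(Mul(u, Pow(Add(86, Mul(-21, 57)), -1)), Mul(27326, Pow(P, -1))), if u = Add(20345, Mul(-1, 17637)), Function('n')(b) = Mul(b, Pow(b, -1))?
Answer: Rational(-36096185, 8581364) ≈ -4.2063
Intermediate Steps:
Function('n')(b) = 1
u = 2708 (u = Add(20345, -17637) = 2708)
Function('X')(Z) = 1
P = -15448 (P = Add(Add(1, -9588), -5861) = Add(-9587, -5861) = -15448)
Add(Mul(u, Pow(Add(86, Mul(-21, 57)), -1)), Mul(27326, Pow(P, -1))) = Add(Mul(2708, Pow(Add(86, Mul(-21, 57)), -1)), Mul(27326, Pow(-15448, -1))) = Add(Mul(2708, Pow(Add(86, -1197), -1)), Mul(27326, Rational(-1, 15448))) = Add(Mul(2708, Pow(-1111, -1)), Rational(-13663, 7724)) = Add(Mul(2708, Rational(-1, 1111)), Rational(-13663, 7724)) = Add(Rational(-2708, 1111), Rational(-13663, 7724)) = Rational(-36096185, 8581364)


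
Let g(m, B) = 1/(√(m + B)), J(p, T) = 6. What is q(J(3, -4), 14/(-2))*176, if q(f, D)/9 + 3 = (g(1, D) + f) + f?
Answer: 14256 - 264*I*√6 ≈ 14256.0 - 646.67*I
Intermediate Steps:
g(m, B) = (B + m)^(-½) (g(m, B) = 1/(√(B + m)) = (B + m)^(-½))
q(f, D) = -27 + 9/√(1 + D) + 18*f (q(f, D) = -27 + 9*(((D + 1)^(-½) + f) + f) = -27 + 9*(((1 + D)^(-½) + f) + f) = -27 + 9*((f + (1 + D)^(-½)) + f) = -27 + 9*((1 + D)^(-½) + 2*f) = -27 + (9/√(1 + D) + 18*f) = -27 + 9/√(1 + D) + 18*f)
q(J(3, -4), 14/(-2))*176 = (-27 + 9/√(1 + 14/(-2)) + 18*6)*176 = (-27 + 9/√(1 + 14*(-½)) + 108)*176 = (-27 + 9/√(1 - 7) + 108)*176 = (-27 + 9/√(-6) + 108)*176 = (-27 + 9*(-I*√6/6) + 108)*176 = (-27 - 3*I*√6/2 + 108)*176 = (81 - 3*I*√6/2)*176 = 14256 - 264*I*√6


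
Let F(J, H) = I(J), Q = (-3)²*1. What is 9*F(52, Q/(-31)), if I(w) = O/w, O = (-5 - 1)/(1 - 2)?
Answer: 27/26 ≈ 1.0385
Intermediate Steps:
O = 6 (O = -6/(-1) = -6*(-1) = 6)
Q = 9 (Q = 9*1 = 9)
I(w) = 6/w
F(J, H) = 6/J
9*F(52, Q/(-31)) = 9*(6/52) = 9*(6*(1/52)) = 9*(3/26) = 27/26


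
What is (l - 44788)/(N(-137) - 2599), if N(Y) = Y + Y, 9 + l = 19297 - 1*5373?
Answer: 30873/2873 ≈ 10.746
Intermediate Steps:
l = 13915 (l = -9 + (19297 - 1*5373) = -9 + (19297 - 5373) = -9 + 13924 = 13915)
N(Y) = 2*Y
(l - 44788)/(N(-137) - 2599) = (13915 - 44788)/(2*(-137) - 2599) = -30873/(-274 - 2599) = -30873/(-2873) = -30873*(-1/2873) = 30873/2873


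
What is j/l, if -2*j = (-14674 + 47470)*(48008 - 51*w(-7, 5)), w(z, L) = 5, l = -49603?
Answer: 783053694/49603 ≈ 15786.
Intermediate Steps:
j = -783053694 (j = -(-14674 + 47470)*(48008 - 51*5)/2 = -16398*(48008 - 255) = -16398*47753 = -½*1566107388 = -783053694)
j/l = -783053694/(-49603) = -783053694*(-1/49603) = 783053694/49603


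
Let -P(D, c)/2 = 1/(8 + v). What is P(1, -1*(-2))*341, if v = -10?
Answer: 341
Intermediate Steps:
P(D, c) = 1 (P(D, c) = -2/(8 - 10) = -2/(-2) = -2*(-1/2) = 1)
P(1, -1*(-2))*341 = 1*341 = 341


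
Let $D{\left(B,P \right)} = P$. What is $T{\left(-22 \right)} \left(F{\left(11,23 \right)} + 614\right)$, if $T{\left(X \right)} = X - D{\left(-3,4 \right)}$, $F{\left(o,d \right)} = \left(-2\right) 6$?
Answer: $-15652$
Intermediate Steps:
$F{\left(o,d \right)} = -12$
$T{\left(X \right)} = -4 + X$ ($T{\left(X \right)} = X - 4 = -4 + X$)
$T{\left(-22 \right)} \left(F{\left(11,23 \right)} + 614\right) = \left(-4 - 22\right) \left(-12 + 614\right) = \left(-26\right) 602 = -15652$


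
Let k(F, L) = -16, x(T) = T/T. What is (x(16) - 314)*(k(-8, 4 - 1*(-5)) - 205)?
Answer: 69173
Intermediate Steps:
x(T) = 1
(x(16) - 314)*(k(-8, 4 - 1*(-5)) - 205) = (1 - 314)*(-16 - 205) = -313*(-221) = 69173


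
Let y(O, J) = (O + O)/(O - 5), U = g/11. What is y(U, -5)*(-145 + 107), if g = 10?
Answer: 152/9 ≈ 16.889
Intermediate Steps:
U = 10/11 ≈ 0.90909
y(O, J) = 2*O/(-5 + O) (y(O, J) = (2*O)/(-5 + O) = 2*O/(-5 + O))
y(U, -5)*(-145 + 107) = (2*(10/11)/(-5 + 10/11))*(-145 + 107) = (2*(10/11)/(-45/11))*(-38) = (2*(10/11)*(-11/45))*(-38) = -4/9*(-38) = 152/9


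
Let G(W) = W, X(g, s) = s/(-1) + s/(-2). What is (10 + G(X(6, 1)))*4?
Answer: 34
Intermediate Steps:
X(g, s) = -3*s/2 (X(g, s) = s*(-1) + s*(-½) = -s - s/2 = -3*s/2)
(10 + G(X(6, 1)))*4 = (10 - 3/2*1)*4 = (10 - 3/2)*4 = (17/2)*4 = 34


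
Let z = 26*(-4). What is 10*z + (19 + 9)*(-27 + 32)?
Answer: -900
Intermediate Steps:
z = -104
10*z + (19 + 9)*(-27 + 32) = 10*(-104) + (19 + 9)*(-27 + 32) = -1040 + 28*5 = -1040 + 140 = -900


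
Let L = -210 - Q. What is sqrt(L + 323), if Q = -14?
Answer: sqrt(127) ≈ 11.269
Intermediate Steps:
L = -196 (L = -210 - 1*(-14) = -210 + 14 = -196)
sqrt(L + 323) = sqrt(-196 + 323) = sqrt(127)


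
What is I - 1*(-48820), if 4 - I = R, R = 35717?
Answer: 13107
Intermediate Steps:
I = -35713 (I = 4 - 1*35717 = 4 - 35717 = -35713)
I - 1*(-48820) = -35713 - 1*(-48820) = -35713 + 48820 = 13107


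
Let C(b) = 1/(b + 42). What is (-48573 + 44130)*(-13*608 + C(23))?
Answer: 2282631237/65 ≈ 3.5117e+7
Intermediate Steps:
C(b) = 1/(42 + b)
(-48573 + 44130)*(-13*608 + C(23)) = (-48573 + 44130)*(-13*608 + 1/(42 + 23)) = -4443*(-7904 + 1/65) = -4443*(-513759/65) = 2282631237/65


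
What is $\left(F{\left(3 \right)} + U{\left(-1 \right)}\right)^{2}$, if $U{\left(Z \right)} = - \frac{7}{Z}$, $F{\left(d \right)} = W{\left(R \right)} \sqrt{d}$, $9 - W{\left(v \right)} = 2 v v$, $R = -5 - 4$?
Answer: $70276 - 2142 \sqrt{3} \approx 66566.0$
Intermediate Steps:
$R = -9$
$W{\left(v \right)} = 9 - 2 v^{2}$ ($W{\left(v \right)} = 9 - 2 v v = 9 - 2 v^{2}$)
$F{\left(d \right)} = - 153 \sqrt{d}$ ($F{\left(d \right)} = \left(9 - 2 \left(-9\right)^{2}\right) \sqrt{d} = \left(9 - 162\right) \sqrt{d} = - 153 \sqrt{d}$)
$\left(F{\left(3 \right)} + U{\left(-1 \right)}\right)^{2} = \left(- 153 \sqrt{3} - \frac{7}{-1}\right)^{2} = \left(- 153 \sqrt{3} - -7\right)^{2} = \left(- 153 \sqrt{3} + 7\right)^{2} = \left(7 - 153 \sqrt{3}\right)^{2}$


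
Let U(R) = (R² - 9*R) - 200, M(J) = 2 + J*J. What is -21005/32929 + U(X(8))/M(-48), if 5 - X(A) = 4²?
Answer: -23889475/37967137 ≈ -0.62921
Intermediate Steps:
X(A) = -11 (X(A) = 5 - 1*4² = 5 - 1*16 = 5 - 16 = -11)
M(J) = 2 + J²
U(R) = -200 + R² - 9*R
-21005/32929 + U(X(8))/M(-48) = -21005/32929 + (-200 + (-11)² - 9*(-11))/(2 + (-48)²) = -21005*1/32929 + (-200 + 121 + 99)/(2 + 2304) = -21005/32929 + 20/2306 = -21005/32929 + 20*(1/2306) = -21005/32929 + 10/1153 = -23889475/37967137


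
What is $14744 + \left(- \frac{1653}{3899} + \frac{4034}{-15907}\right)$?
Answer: $\frac{914401395555}{62021393} \approx 14743.0$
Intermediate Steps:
$14744 + \left(- \frac{1653}{3899} + \frac{4034}{-15907}\right) = 14744 + \left(\left(-1653\right) \frac{1}{3899} + 4034 \left(- \frac{1}{15907}\right)\right) = 14744 - \frac{42022837}{62021393} = \frac{914401395555}{62021393}$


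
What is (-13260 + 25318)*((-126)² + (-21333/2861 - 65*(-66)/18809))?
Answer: 10296797055458586/53812549 ≈ 1.9135e+8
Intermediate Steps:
(-13260 + 25318)*((-126)² + (-21333/2861 - 65*(-66)/18809)) = 12058*(15876 + (-21333*1/2861 + 4290*(1/18809))) = 12058*(15876 + (-21333/2861 + 4290/18809)) = 12058*(15876 - 388978707/53812549) = 12058*(853939049217/53812549) = 10296797055458586/53812549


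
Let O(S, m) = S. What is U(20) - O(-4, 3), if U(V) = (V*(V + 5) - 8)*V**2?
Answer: 196804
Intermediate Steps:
U(V) = V**2*(-8 + V*(5 + V)) (U(V) = (V*(5 + V) - 8)*V**2 = (-8 + V*(5 + V))*V**2 = V**2*(-8 + V*(5 + V)))
U(20) - O(-4, 3) = 20**2*(-8 + 20**2 + 5*20) - 1*(-4) = 400*(-8 + 400 + 100) + 4 = 400*492 + 4 = 196800 + 4 = 196804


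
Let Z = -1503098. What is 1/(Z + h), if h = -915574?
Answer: -1/2418672 ≈ -4.1345e-7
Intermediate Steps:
1/(Z + h) = 1/(-1503098 - 915574) = 1/(-2418672) = -1/2418672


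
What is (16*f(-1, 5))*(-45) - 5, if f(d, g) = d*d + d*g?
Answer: 2875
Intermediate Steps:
f(d, g) = d² + d*g
(16*f(-1, 5))*(-45) - 5 = (16*(-(-1 + 5)))*(-45) - 5 = (16*(-1*4))*(-45) - 5 = (16*(-4))*(-45) - 5 = -64*(-45) - 5 = 2880 - 5 = 2875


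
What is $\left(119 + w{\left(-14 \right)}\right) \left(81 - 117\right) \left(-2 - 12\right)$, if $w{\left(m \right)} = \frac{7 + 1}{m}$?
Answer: $59688$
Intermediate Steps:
$w{\left(m \right)} = \frac{8}{m}$
$\left(119 + w{\left(-14 \right)}\right) \left(81 - 117\right) \left(-2 - 12\right) = \left(119 + \frac{8}{-14}\right) \left(81 - 117\right) \left(-2 - 12\right) = \left(119 + 8 \left(- \frac{1}{14}\right)\right) \left(\left(-36\right) \left(-14\right)\right) = \left(119 - \frac{4}{7}\right) 504 = \frac{829}{7} \cdot 504 = 59688$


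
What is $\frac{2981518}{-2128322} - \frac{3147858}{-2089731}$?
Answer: $\frac{11168686729}{105895725271} \approx 0.10547$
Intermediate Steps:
$\frac{2981518}{-2128322} - \frac{3147858}{-2089731} = 2981518 \left(- \frac{1}{2128322}\right) - - \frac{149898}{99511} = - \frac{1490759}{1064161} + \frac{149898}{99511} = \frac{11168686729}{105895725271}$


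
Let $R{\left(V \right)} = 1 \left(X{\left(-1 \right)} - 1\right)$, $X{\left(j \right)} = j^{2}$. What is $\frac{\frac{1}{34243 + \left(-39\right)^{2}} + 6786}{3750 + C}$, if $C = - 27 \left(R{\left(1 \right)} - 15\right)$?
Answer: $\frac{48538901}{29719884} \approx 1.6332$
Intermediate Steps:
$R{\left(V \right)} = 0$ ($R{\left(V \right)} = 1 \left(\left(-1\right)^{2} - 1\right) = 1 \left(1 - 1\right) = 1 \cdot 0 = 0$)
$C = 405$ ($C = - 27 \left(0 - 15\right) = \left(-27\right) \left(-15\right) = 405$)
$\frac{\frac{1}{34243 + \left(-39\right)^{2}} + 6786}{3750 + C} = \frac{\frac{1}{34243 + \left(-39\right)^{2}} + 6786}{3750 + 405} = \frac{\frac{1}{34243 + 1521} + 6786}{4155} = \left(\frac{1}{35764} + 6786\right) \frac{1}{4155} = \frac{242694505}{35764} \cdot \frac{1}{4155} = \frac{48538901}{29719884}$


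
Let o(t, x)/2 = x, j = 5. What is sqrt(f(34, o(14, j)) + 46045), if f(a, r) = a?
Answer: sqrt(46079) ≈ 214.66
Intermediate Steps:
o(t, x) = 2*x
sqrt(f(34, o(14, j)) + 46045) = sqrt(34 + 46045) = sqrt(46079)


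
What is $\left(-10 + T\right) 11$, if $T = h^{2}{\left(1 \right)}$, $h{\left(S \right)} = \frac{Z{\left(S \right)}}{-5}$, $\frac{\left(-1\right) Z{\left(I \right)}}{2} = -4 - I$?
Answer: $-66$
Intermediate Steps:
$Z{\left(I \right)} = 8 + 2 I$ ($Z{\left(I \right)} = - 2 \left(-4 - I\right) = 8 + 2 I$)
$h{\left(S \right)} = - \frac{8}{5} - \frac{2 S}{5}$ ($h{\left(S \right)} = \frac{8 + 2 S}{-5} = \left(8 + 2 S\right) \left(- \frac{1}{5}\right) = - \frac{8}{5} - \frac{2 S}{5}$)
$T = 4$ ($T = \left(- \frac{8}{5} - \frac{2}{5}\right)^{2} = \left(-2\right)^{2} = 4$)
$\left(-10 + T\right) 11 = \left(-10 + 4\right) 11 = \left(-6\right) 11 = -66$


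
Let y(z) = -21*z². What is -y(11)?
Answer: 2541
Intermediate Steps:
-y(11) = -(-21)*11² = -(-21)*121 = -1*(-2541) = 2541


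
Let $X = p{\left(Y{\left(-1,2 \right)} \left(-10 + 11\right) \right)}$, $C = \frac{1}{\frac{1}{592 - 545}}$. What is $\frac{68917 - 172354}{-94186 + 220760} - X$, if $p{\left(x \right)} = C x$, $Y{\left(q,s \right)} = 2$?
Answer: $- \frac{12001393}{126574} \approx -94.817$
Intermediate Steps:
$C = 47$ ($C = \frac{1}{\frac{1}{47}} = 47$)
$p{\left(x \right)} = 47 x$
$X = 94$ ($X = 47 \cdot 2 \left(-10 + 11\right) = 47 \cdot 2 \cdot 1 = 47 \cdot 2 = 94$)
$\frac{68917 - 172354}{-94186 + 220760} - X = \frac{68917 - 172354}{-94186 + 220760} - 94 = - \frac{103437}{126574} - 94 = - \frac{12001393}{126574}$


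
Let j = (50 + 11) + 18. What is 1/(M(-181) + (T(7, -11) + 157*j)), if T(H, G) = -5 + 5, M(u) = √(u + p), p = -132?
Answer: 12403/153834722 - I*√313/153834722 ≈ 8.0626e-5 - 1.1501e-7*I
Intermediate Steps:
j = 79 (j = 61 + 18 = 79)
M(u) = √(-132 + u) (M(u) = √(u - 132) = √(-132 + u))
T(H, G) = 0
1/(M(-181) + (T(7, -11) + 157*j)) = 1/(√(-132 - 181) + (0 + 157*79)) = 1/(√(-313) + (0 + 12403)) = 1/(I*√313 + 12403) = 1/(12403 + I*√313)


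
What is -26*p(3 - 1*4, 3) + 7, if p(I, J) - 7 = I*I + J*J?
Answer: -435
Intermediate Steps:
p(I, J) = 7 + I**2 + J**2 (p(I, J) = 7 + (I*I + J*J) = 7 + (I**2 + J**2) = 7 + I**2 + J**2)
-26*p(3 - 1*4, 3) + 7 = -26*(7 + (3 - 1*4)**2 + 3**2) + 7 = -26*(7 + (3 - 4)**2 + 9) + 7 = -26*(7 + (-1)**2 + 9) + 7 = -26*(7 + 1 + 9) + 7 = -26*17 + 7 = -442 + 7 = -435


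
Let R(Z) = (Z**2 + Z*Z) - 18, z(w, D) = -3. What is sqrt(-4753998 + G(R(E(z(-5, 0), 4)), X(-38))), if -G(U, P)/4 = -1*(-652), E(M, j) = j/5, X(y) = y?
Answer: I*sqrt(4756606) ≈ 2181.0*I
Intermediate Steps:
E(M, j) = j/5 (E(M, j) = j*(1/5) = j/5)
R(Z) = -18 + 2*Z**2 (R(Z) = (Z**2 + Z**2) - 18 = 2*Z**2 - 18 = -18 + 2*Z**2)
G(U, P) = -2608 (G(U, P) = -(-4)*(-652) = -4*652 = -2608)
sqrt(-4753998 + G(R(E(z(-5, 0), 4)), X(-38))) = sqrt(-4753998 - 2608) = sqrt(-4756606) = I*sqrt(4756606)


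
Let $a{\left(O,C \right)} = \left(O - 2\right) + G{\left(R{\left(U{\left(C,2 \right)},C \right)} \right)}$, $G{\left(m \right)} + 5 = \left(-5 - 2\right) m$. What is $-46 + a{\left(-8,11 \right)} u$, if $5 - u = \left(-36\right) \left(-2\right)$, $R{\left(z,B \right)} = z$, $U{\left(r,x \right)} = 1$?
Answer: $1428$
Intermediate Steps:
$G{\left(m \right)} = -5 - 7 m$ ($G{\left(m \right)} = -5 + \left(-5 - 2\right) m = -5 - 7 m$)
$a{\left(O,C \right)} = -14 + O$ ($a{\left(O,C \right)} = \left(O - 2\right) - 12 = \left(-2 + O\right) - 12 = -14 + O$)
$u = -67$ ($u = 5 - \left(-36\right) \left(-2\right) = 5 - 72 = -67$)
$-46 + a{\left(-8,11 \right)} u = -46 + \left(-14 - 8\right) \left(-67\right) = -46 - -1474 = -46 + 1474 = 1428$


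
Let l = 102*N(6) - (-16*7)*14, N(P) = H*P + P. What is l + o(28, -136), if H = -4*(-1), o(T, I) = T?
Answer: 4656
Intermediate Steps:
H = 4
N(P) = 5*P (N(P) = 4*P + P = 5*P)
l = 4628 (l = 102*(5*6) - (-16*7)*14 = 102*30 - (-112)*14 = 3060 - 1*(-1568) = 3060 + 1568 = 4628)
l + o(28, -136) = 4628 + 28 = 4656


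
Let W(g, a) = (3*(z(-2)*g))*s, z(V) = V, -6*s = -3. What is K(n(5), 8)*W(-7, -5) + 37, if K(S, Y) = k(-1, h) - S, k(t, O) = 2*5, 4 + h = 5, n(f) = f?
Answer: 142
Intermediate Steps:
s = ½ (s = -⅙*(-3) = ½ ≈ 0.50000)
h = 1 (h = -4 + 5 = 1)
k(t, O) = 10
K(S, Y) = 10 - S
W(g, a) = -3*g (W(g, a) = (3*(-2*g))*(½) = -6*g*(½) = -3*g)
K(n(5), 8)*W(-7, -5) + 37 = (10 - 1*5)*(-3*(-7)) + 37 = (10 - 5)*21 + 37 = 5*21 + 37 = 105 + 37 = 142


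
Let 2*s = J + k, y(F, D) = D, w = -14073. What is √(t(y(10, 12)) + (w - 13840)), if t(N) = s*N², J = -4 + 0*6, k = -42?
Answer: 5*I*√1249 ≈ 176.71*I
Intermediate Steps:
J = -4 (J = -4 + 0 = -4)
s = -23 (s = (-4 - 42)/2 = (½)*(-46) = -23)
t(N) = -23*N²
√(t(y(10, 12)) + (w - 13840)) = √(-23*12² + (-14073 - 13840)) = √(-23*144 - 27913) = √(-3312 - 27913) = √(-31225) = 5*I*√1249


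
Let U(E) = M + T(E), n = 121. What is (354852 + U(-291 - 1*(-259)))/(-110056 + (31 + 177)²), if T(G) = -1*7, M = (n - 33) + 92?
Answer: -32275/6072 ≈ -5.3154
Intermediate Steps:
M = 180 (M = (121 - 33) + 92 = 88 + 92 = 180)
T(G) = -7
U(E) = 173 (U(E) = 180 - 7 = 173)
(354852 + U(-291 - 1*(-259)))/(-110056 + (31 + 177)²) = (354852 + 173)/(-110056 + (31 + 177)²) = 355025/(-110056 + 208²) = 355025/(-110056 + 43264) = 355025/(-66792) = 355025*(-1/66792) = -32275/6072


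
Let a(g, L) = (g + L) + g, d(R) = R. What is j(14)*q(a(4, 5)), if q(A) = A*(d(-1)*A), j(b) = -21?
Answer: 3549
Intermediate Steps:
a(g, L) = L + 2*g (a(g, L) = (L + g) + g = L + 2*g)
q(A) = -A**2 (q(A) = A*(-A) = -A**2)
j(14)*q(a(4, 5)) = -(-21)*(5 + 2*4)**2 = -(-21)*(5 + 8)**2 = -(-21)*13**2 = -(-21)*169 = -21*(-169) = 3549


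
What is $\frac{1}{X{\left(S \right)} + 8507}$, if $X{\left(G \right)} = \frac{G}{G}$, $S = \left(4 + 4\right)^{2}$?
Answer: $\frac{1}{8508} \approx 0.00011754$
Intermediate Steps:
$S = 64$ ($S = 8^{2} = 64$)
$X{\left(G \right)} = 1$
$\frac{1}{X{\left(S \right)} + 8507} = \frac{1}{1 + 8507} = \frac{1}{8508}$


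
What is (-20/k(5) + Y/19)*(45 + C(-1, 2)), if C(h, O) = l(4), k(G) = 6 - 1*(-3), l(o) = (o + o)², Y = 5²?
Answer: -16895/171 ≈ -98.801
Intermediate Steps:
Y = 25
l(o) = 4*o² (l(o) = (2*o)² = 4*o²)
k(G) = 9 (k(G) = 6 + 3 = 9)
C(h, O) = 64 (C(h, O) = 4*4² = 4*16 = 64)
(-20/k(5) + Y/19)*(45 + C(-1, 2)) = (-20/9 + 25/19)*(45 + 64) = (-20*⅑ + 25*(1/19))*109 = (-20/9 + 25/19)*109 = -155/171*109 = -16895/171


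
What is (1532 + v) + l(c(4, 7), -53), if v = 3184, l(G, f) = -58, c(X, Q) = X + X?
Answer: 4658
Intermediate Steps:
c(X, Q) = 2*X
(1532 + v) + l(c(4, 7), -53) = (1532 + 3184) - 58 = 4716 - 58 = 4658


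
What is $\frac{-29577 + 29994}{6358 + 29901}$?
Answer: $\frac{417}{36259} \approx 0.011501$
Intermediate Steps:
$\frac{-29577 + 29994}{6358 + 29901} = \frac{417}{36259}$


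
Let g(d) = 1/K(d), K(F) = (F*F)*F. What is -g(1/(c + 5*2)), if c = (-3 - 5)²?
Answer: -405224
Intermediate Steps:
K(F) = F³ (K(F) = F²*F = F³)
c = 64 (c = (-8)² = 64)
g(d) = d⁻³ (g(d) = 1/(d³) = d⁻³)
-g(1/(c + 5*2)) = -1/(1/(64 + 5*2))³ = -1/(1/(64 + 10))³ = -1/(1/74)³ = -1/74⁻³ = -1*405224 = -405224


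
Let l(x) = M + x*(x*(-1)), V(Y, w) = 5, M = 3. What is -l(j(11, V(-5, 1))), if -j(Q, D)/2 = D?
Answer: 97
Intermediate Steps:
j(Q, D) = -2*D
l(x) = 3 - x² (l(x) = 3 + x*(x*(-1)) = 3 + x*(-x) = 3 - x²)
-l(j(11, V(-5, 1))) = -(3 - (-2*5)²) = -(3 - 1*(-10)²) = -(3 - 1*100) = -(3 - 100) = -1*(-97) = 97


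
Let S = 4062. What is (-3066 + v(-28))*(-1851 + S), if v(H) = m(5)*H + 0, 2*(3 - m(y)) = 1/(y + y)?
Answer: -34807773/5 ≈ -6.9616e+6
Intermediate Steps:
m(y) = 3 - 1/(4*y) (m(y) = 3 - 1/(2*(y + y)) = 3 - 1/(2*y)/2 = 3 - 1/(4*y))
v(H) = 59*H/20 (v(H) = (3 - ¼/5)*H + 0 = (3 - ¼*⅕)*H + 0 = (3 - 1/20)*H + 0 = 59*H/20 + 0 = 59*H/20)
(-3066 + v(-28))*(-1851 + S) = (-3066 + (59/20)*(-28))*(-1851 + 4062) = (-3066 - 413/5)*2211 = -15743/5*2211 = -34807773/5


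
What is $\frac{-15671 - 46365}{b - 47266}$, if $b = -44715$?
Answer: $\frac{62036}{91981} \approx 0.67444$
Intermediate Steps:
$\frac{-15671 - 46365}{b - 47266} = \frac{-15671 - 46365}{-44715 - 47266} = - \frac{62036}{-91981} = \left(-62036\right) \left(- \frac{1}{91981}\right) = \frac{62036}{91981}$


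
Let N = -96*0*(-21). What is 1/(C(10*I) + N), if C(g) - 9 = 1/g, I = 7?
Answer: 70/631 ≈ 0.11093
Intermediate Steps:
N = 0 (N = 0*(-21) = 0)
C(g) = 9 + 1/g
1/(C(10*I) + N) = 1/((9 + 1/(10*7)) + 0) = 1/((9 + 1/70) + 0) = 1/(631/70 + 0) = 1/(631/70) = 70/631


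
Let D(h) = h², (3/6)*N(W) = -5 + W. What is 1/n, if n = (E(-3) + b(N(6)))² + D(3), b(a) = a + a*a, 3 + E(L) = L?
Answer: ⅑ ≈ 0.11111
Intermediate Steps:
E(L) = -3 + L
N(W) = -10 + 2*W (N(W) = 2*(-5 + W) = -10 + 2*W)
b(a) = a + a²
n = 9 (n = ((-3 - 3) + (-10 + 2*6)*(1 + (-10 + 2*6)))² + 3² = (-6 + (-10 + 12)*(1 + (-10 + 12)))² + 9 = (-6 + 2*(1 + 2))² + 9 = (-6 + 2*3)² + 9 = (-6 + 6)² + 9 = 0² + 9 = 0 + 9 = 9)
1/n = 1/9 = ⅑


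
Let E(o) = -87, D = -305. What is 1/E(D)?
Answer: -1/87 ≈ -0.011494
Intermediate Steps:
1/E(D) = 1/(-87) = -1/87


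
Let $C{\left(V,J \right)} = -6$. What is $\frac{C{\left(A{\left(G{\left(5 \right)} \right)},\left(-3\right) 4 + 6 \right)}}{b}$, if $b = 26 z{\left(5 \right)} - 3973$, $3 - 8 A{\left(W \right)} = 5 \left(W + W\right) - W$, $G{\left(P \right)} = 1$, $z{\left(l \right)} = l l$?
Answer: $\frac{6}{3323} \approx 0.0018056$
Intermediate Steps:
$z{\left(l \right)} = l^{2}$
$A{\left(W \right)} = \frac{3}{8} - \frac{9 W}{8}$ ($A{\left(W \right)} = \frac{3}{8} - \frac{5 \left(W + W\right) - W}{8} = \frac{3}{8} - \frac{5 \cdot 2 W - W}{8} = \frac{3}{8} - \frac{10 W - W}{8} = \frac{3}{8} - \frac{9 W}{8}$)
$b = -3323$ ($b = 26 \cdot 5^{2} - 3973 = 26 \cdot 25 - 3973 = 650 - 3973 = -3323$)
$\frac{C{\left(A{\left(G{\left(5 \right)} \right)},\left(-3\right) 4 + 6 \right)}}{b} = - \frac{6}{-3323} = \left(-6\right) \left(- \frac{1}{3323}\right) = \frac{6}{3323}$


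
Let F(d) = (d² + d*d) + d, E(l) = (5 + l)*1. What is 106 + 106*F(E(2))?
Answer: 11236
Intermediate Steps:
E(l) = 5 + l
F(d) = d + 2*d² (F(d) = (d² + d²) + d = 2*d² + d = d + 2*d²)
106 + 106*F(E(2)) = 106 + 106*((5 + 2)*(1 + 2*(5 + 2))) = 106 + 106*(7*(1 + 2*7)) = 106 + 106*(7*(1 + 14)) = 106 + 106*(7*15) = 106 + 106*105 = 106 + 11130 = 11236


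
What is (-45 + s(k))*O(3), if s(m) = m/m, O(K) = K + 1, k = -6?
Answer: -176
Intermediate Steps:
O(K) = 1 + K
s(m) = 1
(-45 + s(k))*O(3) = (-45 + 1)*(1 + 3) = -44*4 = -176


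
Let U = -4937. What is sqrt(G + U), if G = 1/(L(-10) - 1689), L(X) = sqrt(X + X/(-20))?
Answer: sqrt((16677188 - 4937*I*sqrt(38))/(-3378 + I*sqrt(38))) ≈ 0.e-8 - 70.264*I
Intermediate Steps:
L(X) = sqrt(95)*sqrt(X)/10 (L(X) = sqrt(X + X*(-1/20)) = sqrt(X - X/20) = sqrt(19*X/20) = sqrt(95)*sqrt(X)/10)
G = 1/(-1689 + I*sqrt(38)/2) (G = 1/(sqrt(95)*sqrt(-10)/10 - 1689) = 1/(sqrt(95)*(I*sqrt(10))/10 - 1689) = 1/(I*sqrt(38)/2 - 1689) = 1/(-1689 + I*sqrt(38)/2) ≈ -0.00059206 - 1.08e-6*I)
sqrt(G + U) = sqrt((-3378/5705461 - I*sqrt(38)/5705461) - 4937) = sqrt(-28167864335/5705461 - I*sqrt(38)/5705461)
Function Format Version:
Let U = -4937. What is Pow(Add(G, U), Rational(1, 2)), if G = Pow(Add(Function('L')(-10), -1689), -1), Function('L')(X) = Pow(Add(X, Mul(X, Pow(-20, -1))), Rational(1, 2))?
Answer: Pow(Mul(Pow(Add(-3378, Mul(I, Pow(38, Rational(1, 2)))), -1), Add(16677188, Mul(-4937, I, Pow(38, Rational(1, 2))))), Rational(1, 2)) ≈ Add(0.e-8, Mul(-70.264, I))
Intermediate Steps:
Function('L')(X) = Mul(Rational(1, 10), Pow(95, Rational(1, 2)), Pow(X, Rational(1, 2))) (Function('L')(X) = Pow(Add(X, Mul(X, Rational(-1, 20))), Rational(1, 2)) = Pow(Add(X, Mul(Rational(-1, 20), X)), Rational(1, 2)) = Pow(Mul(Rational(19, 20), X), Rational(1, 2)) = Mul(Rational(1, 10), Pow(95, Rational(1, 2)), Pow(X, Rational(1, 2))))
G = Pow(Add(-1689, Mul(Rational(1, 2), I, Pow(38, Rational(1, 2)))), -1) (G = Pow(Add(Mul(Rational(1, 10), Pow(95, Rational(1, 2)), Pow(-10, Rational(1, 2))), -1689), -1) = Pow(Add(Mul(Rational(1, 10), Pow(95, Rational(1, 2)), Mul(I, Pow(10, Rational(1, 2)))), -1689), -1) = Pow(Add(Mul(Rational(1, 2), I, Pow(38, Rational(1, 2))), -1689), -1) = Pow(Add(-1689, Mul(Rational(1, 2), I, Pow(38, Rational(1, 2)))), -1) ≈ Add(-0.00059206, Mul(-1.080e-6, I)))
Pow(Add(G, U), Rational(1, 2)) = Pow(Add(Add(Rational(-3378, 5705461), Mul(Rational(-1, 5705461), I, Pow(38, Rational(1, 2)))), -4937), Rational(1, 2)) = Pow(Add(Rational(-28167864335, 5705461), Mul(Rational(-1, 5705461), I, Pow(38, Rational(1, 2)))), Rational(1, 2))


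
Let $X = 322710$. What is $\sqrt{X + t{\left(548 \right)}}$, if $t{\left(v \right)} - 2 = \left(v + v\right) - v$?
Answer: $2 \sqrt{80815} \approx 568.56$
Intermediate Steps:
$t{\left(v \right)} = 2 + v$ ($t{\left(v \right)} = 2 + \left(\left(v + v\right) - v\right) = 2 + \left(2 v - v\right) = 2 + v$)
$\sqrt{X + t{\left(548 \right)}} = \sqrt{322710 + \left(2 + 548\right)} = \sqrt{322710 + 550} = \sqrt{323260} = 2 \sqrt{80815}$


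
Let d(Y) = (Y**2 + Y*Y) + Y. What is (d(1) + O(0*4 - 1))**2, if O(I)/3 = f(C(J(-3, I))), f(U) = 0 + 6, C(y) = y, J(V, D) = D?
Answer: 441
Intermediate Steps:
f(U) = 6
O(I) = 18 (O(I) = 3*6 = 18)
d(Y) = Y + 2*Y**2 (d(Y) = (Y**2 + Y**2) + Y = 2*Y**2 + Y = Y + 2*Y**2)
(d(1) + O(0*4 - 1))**2 = (1*(1 + 2*1) + 18)**2 = (1*(1 + 2) + 18)**2 = (1*3 + 18)**2 = (3 + 18)**2 = 21**2 = 441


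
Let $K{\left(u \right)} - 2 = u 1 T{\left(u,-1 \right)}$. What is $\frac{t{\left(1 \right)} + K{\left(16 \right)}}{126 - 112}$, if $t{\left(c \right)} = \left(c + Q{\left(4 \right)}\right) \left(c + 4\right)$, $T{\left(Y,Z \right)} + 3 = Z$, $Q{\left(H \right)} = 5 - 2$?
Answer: $-3$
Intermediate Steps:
$Q{\left(H \right)} = 3$ ($Q{\left(H \right)} = 5 - 2 = 3$)
$T{\left(Y,Z \right)} = -3 + Z$
$K{\left(u \right)} = 2 - 4 u$ ($K{\left(u \right)} = 2 + u 1 \left(-3 - 1\right) = 2 + u \left(-4\right) = 2 - 4 u$)
$t{\left(c \right)} = \left(3 + c\right) \left(4 + c\right)$ ($t{\left(c \right)} = \left(c + 3\right) \left(c + 4\right) = \left(3 + c\right) \left(4 + c\right)$)
$\frac{t{\left(1 \right)} + K{\left(16 \right)}}{126 - 112} = \frac{\left(12 + 1^{2} + 7 \cdot 1\right) + \left(2 - 64\right)}{126 - 112} = \frac{\left(12 + 1 + 7\right) + \left(2 - 64\right)}{14} = \left(20 - 62\right) \frac{1}{14} = \left(-42\right) \frac{1}{14} = -3$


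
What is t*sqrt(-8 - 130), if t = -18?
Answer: -18*I*sqrt(138) ≈ -211.45*I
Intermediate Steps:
t*sqrt(-8 - 130) = -18*sqrt(-8 - 130) = -18*I*sqrt(138)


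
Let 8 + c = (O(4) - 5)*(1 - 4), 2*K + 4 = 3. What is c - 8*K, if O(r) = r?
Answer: -1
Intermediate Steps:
K = -½ (K = -2 + (½)*3 = -2 + 3/2 = -½ ≈ -0.50000)
c = -5 (c = -8 + (4 - 5)*(1 - 4) = -8 - 1*(-3) = -8 + 3 = -5)
c - 8*K = -5 - 8*(-½) = -5 + 4 = -1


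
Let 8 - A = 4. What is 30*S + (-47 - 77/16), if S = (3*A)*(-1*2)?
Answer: -12349/16 ≈ -771.81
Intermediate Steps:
A = 4 (A = 8 - 1*4 = 8 - 4 = 4)
S = -24 (S = (3*4)*(-1*2) = 12*(-2) = -24)
30*S + (-47 - 77/16) = 30*(-24) + (-47 - 77/16) = -720 + (-47 - 77*1/16) = -720 + (-47 - 77/16) = -720 - 829/16 = -12349/16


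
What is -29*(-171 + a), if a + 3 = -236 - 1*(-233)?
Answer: 5133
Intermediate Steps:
a = -6 (a = -3 + (-236 - 1*(-233)) = -3 + (-236 + 233) = -3 - 3 = -6)
-29*(-171 + a) = -29*(-171 - 6) = -29*(-177) = 5133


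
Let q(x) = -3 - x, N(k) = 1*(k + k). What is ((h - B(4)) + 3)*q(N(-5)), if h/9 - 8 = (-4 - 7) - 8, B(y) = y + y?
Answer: -728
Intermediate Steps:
B(y) = 2*y
h = -99 (h = 72 + 9*((-4 - 7) - 8) = 72 + 9*(-11 - 8) = 72 + 9*(-19) = 72 - 171 = -99)
N(k) = 2*k (N(k) = 1*(2*k) = 2*k)
((h - B(4)) + 3)*q(N(-5)) = ((-99 - 2*4) + 3)*(-3 - 2*(-5)) = ((-99 - 1*8) + 3)*(-3 - 1*(-10)) = ((-99 - 8) + 3)*(-3 + 10) = (-107 + 3)*7 = -104*7 = -728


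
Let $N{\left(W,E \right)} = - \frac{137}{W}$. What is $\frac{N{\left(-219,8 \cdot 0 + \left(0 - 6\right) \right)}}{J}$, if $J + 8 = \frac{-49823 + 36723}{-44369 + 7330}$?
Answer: $- \frac{5074343}{62023428} \approx -0.081813$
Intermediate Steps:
$J = - \frac{283212}{37039}$ ($J = -8 + \frac{-49823 + 36723}{-44369 + 7330} = -8 - \frac{13100}{-37039} = -8 - - \frac{13100}{37039} = -8 + \frac{13100}{37039} = - \frac{283212}{37039} \approx -7.6463$)
$\frac{N{\left(-219,8 \cdot 0 + \left(0 - 6\right) \right)}}{J} = \frac{\left(-137\right) \frac{1}{-219}}{- \frac{283212}{37039}} = \left(-137\right) \left(- \frac{1}{219}\right) \left(- \frac{37039}{283212}\right) = \frac{137}{219} \left(- \frac{37039}{283212}\right) = - \frac{5074343}{62023428}$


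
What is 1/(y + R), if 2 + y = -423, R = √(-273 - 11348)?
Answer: -425/192246 - I*√11621/192246 ≈ -0.0022107 - 0.00056074*I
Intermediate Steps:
R = I*√11621 (R = √(-11621) = I*√11621 ≈ 107.8*I)
y = -425 (y = -2 - 423 = -425)
1/(y + R) = 1/(-425 + I*√11621)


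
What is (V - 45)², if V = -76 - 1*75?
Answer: 38416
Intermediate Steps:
V = -151 (V = -76 - 75 = -151)
(V - 45)² = (-151 - 45)² = (-196)² = 38416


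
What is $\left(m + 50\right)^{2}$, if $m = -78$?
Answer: $784$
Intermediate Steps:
$\left(m + 50\right)^{2} = \left(-78 + 50\right)^{2} = \left(-28\right)^{2} = 784$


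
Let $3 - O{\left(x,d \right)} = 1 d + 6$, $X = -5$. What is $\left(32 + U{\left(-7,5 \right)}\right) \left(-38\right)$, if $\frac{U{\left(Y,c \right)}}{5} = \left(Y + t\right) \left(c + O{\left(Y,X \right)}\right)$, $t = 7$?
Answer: $-1216$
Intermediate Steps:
$O{\left(x,d \right)} = -3 - d$ ($O{\left(x,d \right)} = 3 - \left(1 d + 6\right) = 3 - \left(d + 6\right) = 3 - \left(6 + d\right) = -3 - d$)
$U{\left(Y,c \right)} = 5 \left(2 + c\right) \left(7 + Y\right)$ ($U{\left(Y,c \right)} = 5 \left(Y + 7\right) \left(c - -2\right) = 5 \left(7 + Y\right) \left(c + \left(-3 + 5\right)\right) = 5 \left(7 + Y\right) \left(c + 2\right) = 5 \left(7 + Y\right) \left(2 + c\right) = 5 \left(2 + c\right) \left(7 + Y\right)$)
$\left(32 + U{\left(-7,5 \right)}\right) \left(-38\right) = \left(32 + \left(70 + 10 \left(-7\right) + 35 \cdot 5 + 5 \left(-7\right) 5\right)\right) \left(-38\right) = \left(32 + \left(70 - 70 + 175 - 175\right)\right) \left(-38\right) = \left(32 + 0\right) \left(-38\right) = 32 \left(-38\right) = -1216$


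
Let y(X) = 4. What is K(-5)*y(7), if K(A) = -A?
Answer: 20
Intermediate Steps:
K(-5)*y(7) = -1*(-5)*4 = 5*4 = 20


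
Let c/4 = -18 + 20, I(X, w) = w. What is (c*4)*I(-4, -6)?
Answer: -192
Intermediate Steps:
c = 8 (c = 4*(-18 + 20) = 4*2 = 8)
(c*4)*I(-4, -6) = (8*4)*(-6) = 32*(-6) = -192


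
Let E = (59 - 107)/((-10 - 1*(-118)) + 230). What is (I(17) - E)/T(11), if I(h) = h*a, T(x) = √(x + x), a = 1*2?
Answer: 2885*√22/1859 ≈ 7.2791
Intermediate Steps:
a = 2
T(x) = √2*√x (T(x) = √(2*x) = √2*√x)
I(h) = 2*h (I(h) = h*2 = 2*h)
E = -24/169 (E = -48/((-10 + 118) + 230) = -48/(108 + 230) = -48/338 = -48*1/338 = -24/169 ≈ -0.14201)
(I(17) - E)/T(11) = (2*17 - 1*(-24/169))/((√2*√11)) = (34 + 24/169)/(√22) = 5770*(√22/22)/169 = 2885*√22/1859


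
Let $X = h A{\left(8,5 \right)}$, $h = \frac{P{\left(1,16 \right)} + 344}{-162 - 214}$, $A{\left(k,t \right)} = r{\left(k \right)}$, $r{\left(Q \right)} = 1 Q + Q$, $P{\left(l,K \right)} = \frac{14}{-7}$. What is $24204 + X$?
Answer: $\frac{1136904}{47} \approx 24189.0$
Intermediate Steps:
$P{\left(l,K \right)} = -2$ ($P{\left(l,K \right)} = 14 \left(- \frac{1}{7}\right) = -2$)
$r{\left(Q \right)} = 2 Q$ ($r{\left(Q \right)} = Q + Q = 2 Q$)
$A{\left(k,t \right)} = 2 k$
$h = - \frac{171}{188}$ ($h = \frac{-2 + 344}{-162 - 214} = \frac{342}{-376} = 342 \left(- \frac{1}{376}\right) = - \frac{171}{188} \approx -0.90957$)
$X = - \frac{684}{47}$ ($X = - \frac{171 \cdot 2 \cdot 8}{188} = \left(- \frac{171}{188}\right) 16 = - \frac{684}{47} \approx -14.553$)
$24204 + X = 24204 - \frac{684}{47} = \frac{1136904}{47}$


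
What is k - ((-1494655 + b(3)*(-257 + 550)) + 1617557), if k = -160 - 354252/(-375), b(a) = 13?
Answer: -15740791/125 ≈ -1.2593e+5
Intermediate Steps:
k = 98084/125 (k = -160 - 354252*(-1)/375 = -160 - 557*(-212/125) = -160 + 118084/125 = 98084/125 ≈ 784.67)
k - ((-1494655 + b(3)*(-257 + 550)) + 1617557) = 98084/125 - ((-1494655 + 13*(-257 + 550)) + 1617557) = 98084/125 - ((-1494655 + 13*293) + 1617557) = 98084/125 - ((-1494655 + 3809) + 1617557) = 98084/125 - (-1490846 + 1617557) = 98084/125 - 1*126711 = 98084/125 - 126711 = -15740791/125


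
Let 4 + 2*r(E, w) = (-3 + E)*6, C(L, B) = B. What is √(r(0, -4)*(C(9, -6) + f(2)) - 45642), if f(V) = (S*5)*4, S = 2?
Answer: 8*I*√719 ≈ 214.51*I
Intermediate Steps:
r(E, w) = -11 + 3*E (r(E, w) = -2 + ((-3 + E)*6)/2 = -2 + (-18 + 6*E)/2 = -2 + (-9 + 3*E) = -11 + 3*E)
f(V) = 40 (f(V) = (2*5)*4 = 10*4 = 40)
√(r(0, -4)*(C(9, -6) + f(2)) - 45642) = √((-11 + 3*0)*(-6 + 40) - 45642) = √((-11 + 0)*34 - 45642) = √(-11*34 - 45642) = √(-374 - 45642) = √(-46016) = 8*I*√719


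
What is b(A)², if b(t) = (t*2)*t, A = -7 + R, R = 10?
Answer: 324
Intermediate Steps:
A = 3 (A = -7 + 10 = 3)
b(t) = 2*t² (b(t) = (2*t)*t = 2*t²)
b(A)² = (2*3²)² = (2*9)² = 18² = 324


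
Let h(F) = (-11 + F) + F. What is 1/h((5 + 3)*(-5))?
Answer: -1/91 ≈ -0.010989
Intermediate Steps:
h(F) = -11 + 2*F
1/h((5 + 3)*(-5)) = 1/(-11 + 2*((5 + 3)*(-5))) = 1/(-11 + 2*(8*(-5))) = 1/(-11 + 2*(-40)) = 1/(-11 - 80) = 1/(-91) = -1/91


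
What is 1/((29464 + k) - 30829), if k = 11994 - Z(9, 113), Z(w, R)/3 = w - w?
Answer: 1/10629 ≈ 9.4082e-5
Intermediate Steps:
Z(w, R) = 0 (Z(w, R) = 3*(w - w) = 3*0 = 0)
k = 11994 (k = 11994 - 1*0 = 11994 + 0 = 11994)
1/((29464 + k) - 30829) = 1/((29464 + 11994) - 30829) = 1/(41458 - 30829) = 1/10629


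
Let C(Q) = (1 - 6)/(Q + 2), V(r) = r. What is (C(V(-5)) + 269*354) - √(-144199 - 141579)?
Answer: 285683/3 - I*√285778 ≈ 95228.0 - 534.58*I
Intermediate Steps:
C(Q) = -5/(2 + Q)
(C(V(-5)) + 269*354) - √(-144199 - 141579) = (-5/(2 - 5) + 269*354) - √(-144199 - 141579) = (-5/(-3) + 95226) - √(-285778) = (-5*(-⅓) + 95226) - I*√285778 = (5/3 + 95226) - I*√285778 = 285683/3 - I*√285778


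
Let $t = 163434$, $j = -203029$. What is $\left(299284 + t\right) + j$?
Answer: $259689$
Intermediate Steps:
$\left(299284 + t\right) + j = \left(299284 + 163434\right) - 203029 = 462718 - 203029 = 259689$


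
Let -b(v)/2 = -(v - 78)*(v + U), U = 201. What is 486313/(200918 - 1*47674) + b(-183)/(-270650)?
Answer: 66530247037/20737744300 ≈ 3.2082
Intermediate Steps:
b(v) = 2*(-78 + v)*(201 + v) (b(v) = -(-2)*(v - 78)*(v + 201) = -(-2)*(-78 + v)*(201 + v) = 2*(-78 + v)*(201 + v))
486313/(200918 - 1*47674) + b(-183)/(-270650) = 486313/(200918 - 1*47674) + (-31356 + 2*(-183)² + 246*(-183))/(-270650) = 486313/(200918 - 47674) + (-31356 + 2*33489 - 45018)*(-1/270650) = 486313/153244 + (-31356 + 66978 - 45018)*(-1/270650) = 486313*(1/153244) - 9396*(-1/270650) = 486313/153244 + 4698/135325 = 66530247037/20737744300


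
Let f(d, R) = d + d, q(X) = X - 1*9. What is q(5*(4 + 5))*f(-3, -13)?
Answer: -216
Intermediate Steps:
q(X) = -9 + X (q(X) = X - 9 = -9 + X)
f(d, R) = 2*d
q(5*(4 + 5))*f(-3, -13) = (-9 + 5*(4 + 5))*(2*(-3)) = (-9 + 5*9)*(-6) = (-9 + 45)*(-6) = 36*(-6) = -216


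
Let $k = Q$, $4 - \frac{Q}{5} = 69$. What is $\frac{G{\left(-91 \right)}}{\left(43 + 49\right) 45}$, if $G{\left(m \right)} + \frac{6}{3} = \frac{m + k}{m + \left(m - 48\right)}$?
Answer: $- \frac{11}{238050} \approx -4.6209 \cdot 10^{-5}$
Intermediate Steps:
$Q = -325$ ($Q = 20 - 345 = -325$)
$k = -325$
$G{\left(m \right)} = -2 + \frac{-325 + m}{-48 + 2 m}$ ($G{\left(m \right)} = -2 + \frac{m - 325}{m + \left(m - 48\right)} = -2 + \frac{-325 + m}{m + \left(m - 48\right)} = -2 + \frac{-325 + m}{m + \left(-48 + m\right)} = -2 + \frac{-325 + m}{-48 + 2 m}$)
$\frac{G{\left(-91 \right)}}{\left(43 + 49\right) 45} = \frac{\frac{1}{2} \frac{1}{-24 - 91} \left(-229 - -273\right)}{\left(43 + 49\right) 45} = \frac{\frac{1}{2} \frac{1}{-115} \left(-229 + 273\right)}{92 \cdot 45} = \frac{\frac{1}{2} \left(- \frac{1}{115}\right) 44}{4140} = \left(- \frac{22}{115}\right) \frac{1}{4140} = - \frac{11}{238050}$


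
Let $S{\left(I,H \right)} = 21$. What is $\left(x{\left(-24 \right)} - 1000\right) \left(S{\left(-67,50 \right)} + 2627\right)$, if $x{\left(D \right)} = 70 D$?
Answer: $-7096640$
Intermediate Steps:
$\left(x{\left(-24 \right)} - 1000\right) \left(S{\left(-67,50 \right)} + 2627\right) = \left(70 \left(-24\right) - 1000\right) \left(21 + 2627\right) = \left(-1680 - 1000\right) 2648 = \left(-2680\right) 2648 = -7096640$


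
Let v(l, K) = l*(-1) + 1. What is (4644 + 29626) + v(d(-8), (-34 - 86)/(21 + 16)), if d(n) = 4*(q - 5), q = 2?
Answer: 34283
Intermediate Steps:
d(n) = -12 (d(n) = 4*(2 - 5) = 4*(-3) = -12)
v(l, K) = 1 - l (v(l, K) = -l + 1 = 1 - l)
(4644 + 29626) + v(d(-8), (-34 - 86)/(21 + 16)) = (4644 + 29626) + (1 - 1*(-12)) = 34270 + (1 + 12) = 34270 + 13 = 34283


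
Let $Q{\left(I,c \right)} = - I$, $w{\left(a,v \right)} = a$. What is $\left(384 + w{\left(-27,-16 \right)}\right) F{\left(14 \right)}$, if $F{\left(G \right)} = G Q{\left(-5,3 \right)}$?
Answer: $24990$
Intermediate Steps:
$F{\left(G \right)} = 5 G$ ($F{\left(G \right)} = G \left(\left(-1\right) \left(-5\right)\right) = G 5 = 5 G$)
$\left(384 + w{\left(-27,-16 \right)}\right) F{\left(14 \right)} = \left(384 - 27\right) 5 \cdot 14 = 357 \cdot 70 = 24990$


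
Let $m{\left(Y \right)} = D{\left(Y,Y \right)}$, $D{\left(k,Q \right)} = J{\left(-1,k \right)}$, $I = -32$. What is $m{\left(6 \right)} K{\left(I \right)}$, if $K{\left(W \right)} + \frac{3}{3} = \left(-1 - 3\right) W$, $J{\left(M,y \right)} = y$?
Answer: $762$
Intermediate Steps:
$D{\left(k,Q \right)} = k$
$K{\left(W \right)} = -1 - 4 W$ ($K{\left(W \right)} = -1 + \left(-1 - 3\right) W = -1 - 4 W$)
$m{\left(Y \right)} = Y$
$m{\left(6 \right)} K{\left(I \right)} = 6 \left(-1 - -128\right) = 6 \left(-1 + 128\right) = 6 \cdot 127 = 762$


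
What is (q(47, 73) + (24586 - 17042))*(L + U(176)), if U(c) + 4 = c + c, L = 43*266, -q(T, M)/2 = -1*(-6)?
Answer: 88772152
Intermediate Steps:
q(T, M) = -12 (q(T, M) = -(-2)*(-6) = -2*6 = -12)
L = 11438
U(c) = -4 + 2*c (U(c) = -4 + (c + c) = -4 + 2*c)
(q(47, 73) + (24586 - 17042))*(L + U(176)) = (-12 + (24586 - 17042))*(11438 + (-4 + 2*176)) = (-12 + 7544)*(11438 + (-4 + 352)) = 7532*(11438 + 348) = 7532*11786 = 88772152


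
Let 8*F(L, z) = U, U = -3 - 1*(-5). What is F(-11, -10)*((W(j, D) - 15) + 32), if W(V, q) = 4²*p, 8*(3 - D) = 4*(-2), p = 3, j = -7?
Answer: 65/4 ≈ 16.250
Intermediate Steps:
U = 2 (U = -3 + 5 = 2)
F(L, z) = ¼ (F(L, z) = (⅛)*2 = ¼)
D = 4 (D = 3 - (-2)/2 = 3 - ⅛*(-8) = 3 + 1 = 4)
W(V, q) = 48 (W(V, q) = 4²*3 = 16*3 = 48)
F(-11, -10)*((W(j, D) - 15) + 32) = ((48 - 15) + 32)/4 = (33 + 32)/4 = (¼)*65 = 65/4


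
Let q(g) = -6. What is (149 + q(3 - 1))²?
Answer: 20449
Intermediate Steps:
(149 + q(3 - 1))² = (149 - 6)² = 143² = 20449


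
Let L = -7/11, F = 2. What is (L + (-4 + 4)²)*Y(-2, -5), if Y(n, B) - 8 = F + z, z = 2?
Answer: -84/11 ≈ -7.6364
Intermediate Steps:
Y(n, B) = 12 (Y(n, B) = 8 + (2 + 2) = 8 + 4 = 12)
L = -7/11 (L = -7*1/11 = -7/11 ≈ -0.63636)
(L + (-4 + 4)²)*Y(-2, -5) = (-7/11 + (-4 + 4)²)*12 = (-7/11 + 0²)*12 = (-7/11 + 0)*12 = -7/11*12 = -84/11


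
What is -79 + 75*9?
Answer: 596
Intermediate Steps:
-79 + 75*9 = -79 + 675 = 596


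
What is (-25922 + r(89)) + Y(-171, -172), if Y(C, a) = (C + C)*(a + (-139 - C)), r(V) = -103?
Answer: 21855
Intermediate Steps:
Y(C, a) = 2*C*(-139 + a - C) (Y(C, a) = (2*C)*(-139 + a - C) = 2*C*(-139 + a - C))
(-25922 + r(89)) + Y(-171, -172) = (-25922 - 103) + 2*(-171)*(-139 - 172 - 1*(-171)) = -26025 + 2*(-171)*(-139 - 172 + 171) = -26025 + 2*(-171)*(-140) = -26025 + 47880 = 21855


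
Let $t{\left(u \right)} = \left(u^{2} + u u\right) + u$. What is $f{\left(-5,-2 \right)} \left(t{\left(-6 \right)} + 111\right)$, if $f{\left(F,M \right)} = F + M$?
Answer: $-1239$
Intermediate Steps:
$t{\left(u \right)} = u + 2 u^{2}$ ($t{\left(u \right)} = \left(u^{2} + u^{2}\right) + u = 2 u^{2} + u = u + 2 u^{2}$)
$f{\left(-5,-2 \right)} \left(t{\left(-6 \right)} + 111\right) = \left(-5 - 2\right) \left(- 6 \left(1 + 2 \left(-6\right)\right) + 111\right) = - 7 \left(- 6 \left(1 - 12\right) + 111\right) = - 7 \left(\left(-6\right) \left(-11\right) + 111\right) = - 7 \left(66 + 111\right) = \left(-7\right) 177 = -1239$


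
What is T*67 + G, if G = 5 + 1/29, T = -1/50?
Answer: 5357/1450 ≈ 3.6945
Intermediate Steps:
T = -1/50 (T = -1*1/50 = -1/50 ≈ -0.020000)
G = 146/29 (G = 5 + 1/29 = 146/29 ≈ 5.0345)
T*67 + G = -1/50*67 + 146/29 = -67/50 + 146/29 = 5357/1450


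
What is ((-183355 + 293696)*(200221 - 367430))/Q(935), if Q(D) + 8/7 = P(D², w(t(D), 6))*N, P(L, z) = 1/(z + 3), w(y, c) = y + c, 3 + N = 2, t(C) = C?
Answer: 121917654641552/7559 ≈ 1.6129e+10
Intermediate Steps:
N = -1 (N = -3 + 2 = -1)
w(y, c) = c + y
P(L, z) = 1/(3 + z)
Q(D) = -8/7 - 1/(9 + D) (Q(D) = -8/7 - 1/(3 + (6 + D)) = -8/7 - 1/(9 + D))
((-183355 + 293696)*(200221 - 367430))/Q(935) = ((-183355 + 293696)*(200221 - 367430))/(((-79 - 8*935)/(7*(9 + 935)))) = (110341*(-167209))/(((⅐)*(-79 - 7480)/944)) = -18450008269/((⅐)*(1/944)*(-7559)) = -18450008269/(-7559/6608) = -18450008269*(-6608/7559) = 121917654641552/7559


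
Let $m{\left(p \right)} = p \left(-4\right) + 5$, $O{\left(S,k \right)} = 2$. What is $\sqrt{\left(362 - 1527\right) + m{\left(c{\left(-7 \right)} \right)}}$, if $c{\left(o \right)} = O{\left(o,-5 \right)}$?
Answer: $4 i \sqrt{73} \approx 34.176 i$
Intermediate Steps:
$c{\left(o \right)} = 2$
$m{\left(p \right)} = 5 - 4 p$ ($m{\left(p \right)} = - 4 p + 5 = 5 - 4 p$)
$\sqrt{\left(362 - 1527\right) + m{\left(c{\left(-7 \right)} \right)}} = \sqrt{\left(362 - 1527\right) + \left(5 - 8\right)} = \sqrt{-1165 - 3} = \sqrt{-1168} = 4 i \sqrt{73}$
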